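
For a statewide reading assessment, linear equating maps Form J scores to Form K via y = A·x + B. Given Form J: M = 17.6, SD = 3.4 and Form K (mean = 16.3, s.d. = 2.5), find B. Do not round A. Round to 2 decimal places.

3.36

A = SD_Y / SD_X = 2.5 / 3.4 = 0.735294
B = M_Y − A·M_X = 16.3 − 0.735294 × 17.6 = 3.36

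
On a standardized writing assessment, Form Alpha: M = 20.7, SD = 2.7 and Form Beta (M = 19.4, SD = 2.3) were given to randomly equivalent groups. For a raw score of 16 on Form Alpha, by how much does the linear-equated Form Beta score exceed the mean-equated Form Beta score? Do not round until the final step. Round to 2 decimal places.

0.70

Mean-equated: 16 + (19.4 − 20.7) = 14.70
Linear-equated: (2.3/2.7)(16 − 20.7) + 19.4 = 15.396
Difference = 15.396 − 14.70 = 0.70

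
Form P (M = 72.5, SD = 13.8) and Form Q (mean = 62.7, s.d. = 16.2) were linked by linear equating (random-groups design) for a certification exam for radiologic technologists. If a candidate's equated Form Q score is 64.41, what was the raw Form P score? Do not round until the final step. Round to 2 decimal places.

73.96

Invert y = (SD_Y/SD_X)(x − M_X) + M_Y:
x = (SD_X/SD_Y)(y − M_Y) + M_X = (13.8/16.2)(64.41 − 62.7) + 72.5
x = 0.851852 × 1.710 + 72.5 = 73.96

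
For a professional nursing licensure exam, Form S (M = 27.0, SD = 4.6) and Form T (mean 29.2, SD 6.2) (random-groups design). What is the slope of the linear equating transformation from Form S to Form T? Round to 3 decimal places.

1.348

A = SD_Y / SD_X = 6.2 / 4.6 = 1.348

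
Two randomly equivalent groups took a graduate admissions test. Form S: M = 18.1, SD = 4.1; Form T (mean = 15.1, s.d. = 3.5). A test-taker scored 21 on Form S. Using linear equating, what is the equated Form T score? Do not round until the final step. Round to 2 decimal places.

17.58

Linear equating: y = (SD_Y/SD_X)(x − M_X) + M_Y
y = (3.5/4.1)(21 − 18.1) + 15.1
y = 0.853659 × 2.9 + 15.1 = 2.4756 + 15.1 = 17.58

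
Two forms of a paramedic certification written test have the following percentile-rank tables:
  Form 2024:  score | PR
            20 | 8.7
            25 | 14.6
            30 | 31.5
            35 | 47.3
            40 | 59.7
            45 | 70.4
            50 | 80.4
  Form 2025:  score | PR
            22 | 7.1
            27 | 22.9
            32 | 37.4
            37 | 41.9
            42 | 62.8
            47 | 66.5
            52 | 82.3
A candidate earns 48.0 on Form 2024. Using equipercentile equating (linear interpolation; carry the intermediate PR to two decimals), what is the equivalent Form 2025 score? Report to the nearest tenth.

PR of 48.0 on Form 2024: 70.4 + (48.0 − 45)/(50 − 45) × (80.4 − 70.4) = 76.40
On Form 2025, PR 76.40 falls between score 47 (PR 66.5) and 52 (PR 82.3).
Interpolate: 47 + (76.40 − 66.5)/(82.3 − 66.5) × (52 − 47) = 50.1

50.1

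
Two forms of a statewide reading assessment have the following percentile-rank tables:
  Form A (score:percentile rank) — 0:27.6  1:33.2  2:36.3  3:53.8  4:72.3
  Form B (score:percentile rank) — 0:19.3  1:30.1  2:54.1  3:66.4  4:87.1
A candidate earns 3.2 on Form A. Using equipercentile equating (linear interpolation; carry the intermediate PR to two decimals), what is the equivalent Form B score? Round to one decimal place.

PR of 3.2 on Form A: 53.8 + (3.2 − 3)/(4 − 3) × (72.3 − 53.8) = 57.50
On Form B, PR 57.50 falls between score 2 (PR 54.1) and 3 (PR 66.4).
Interpolate: 2 + (57.50 − 54.1)/(66.4 − 54.1) × (3 − 2) = 2.3

2.3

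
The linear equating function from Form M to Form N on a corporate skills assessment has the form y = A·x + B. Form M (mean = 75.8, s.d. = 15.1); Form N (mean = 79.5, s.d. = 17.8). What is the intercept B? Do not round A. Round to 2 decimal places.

-9.85

A = SD_Y / SD_X = 17.8 / 15.1 = 1.178808
B = M_Y − A·M_X = 79.5 − 1.178808 × 75.8 = -9.85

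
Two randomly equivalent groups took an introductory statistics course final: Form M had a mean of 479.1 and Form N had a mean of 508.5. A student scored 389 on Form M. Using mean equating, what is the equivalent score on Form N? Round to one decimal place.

Mean equating: y = x + (M_Y − M_X) = 389 + (508.5 − 479.1) = 418.4

418.4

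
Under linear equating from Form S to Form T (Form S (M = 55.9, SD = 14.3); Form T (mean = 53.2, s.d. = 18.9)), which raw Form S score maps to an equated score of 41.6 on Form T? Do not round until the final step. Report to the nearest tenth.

Invert y = (SD_Y/SD_X)(x − M_X) + M_Y:
x = (SD_X/SD_Y)(y − M_Y) + M_X = (14.3/18.9)(41.6 − 53.2) + 55.9
x = 0.756614 × -11.600 + 55.9 = 47.1

47.1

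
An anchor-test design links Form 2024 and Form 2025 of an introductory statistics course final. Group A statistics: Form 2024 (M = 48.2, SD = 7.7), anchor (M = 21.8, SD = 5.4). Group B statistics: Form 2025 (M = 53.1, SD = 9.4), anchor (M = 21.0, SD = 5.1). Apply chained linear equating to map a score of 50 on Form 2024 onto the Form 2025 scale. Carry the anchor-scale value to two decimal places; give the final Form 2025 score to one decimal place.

Form 2024 → anchor (Group A): v = (5.4/7.7)(50 − 48.2) + 21.8 = 23.06
anchor → Form 2025 (Group B): y = (9.4/5.1)(23.06 − 21.0) + 53.1 = 56.9

56.9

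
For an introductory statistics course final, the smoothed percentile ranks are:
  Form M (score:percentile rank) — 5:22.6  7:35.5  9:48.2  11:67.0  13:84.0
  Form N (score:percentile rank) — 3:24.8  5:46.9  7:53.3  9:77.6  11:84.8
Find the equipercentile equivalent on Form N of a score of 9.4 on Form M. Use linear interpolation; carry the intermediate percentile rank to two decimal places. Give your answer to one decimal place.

PR of 9.4 on Form M: 48.2 + (9.4 − 9)/(11 − 9) × (67.0 − 48.2) = 51.96
On Form N, PR 51.96 falls between score 5 (PR 46.9) and 7 (PR 53.3).
Interpolate: 5 + (51.96 − 46.9)/(53.3 − 46.9) × (7 − 5) = 6.6

6.6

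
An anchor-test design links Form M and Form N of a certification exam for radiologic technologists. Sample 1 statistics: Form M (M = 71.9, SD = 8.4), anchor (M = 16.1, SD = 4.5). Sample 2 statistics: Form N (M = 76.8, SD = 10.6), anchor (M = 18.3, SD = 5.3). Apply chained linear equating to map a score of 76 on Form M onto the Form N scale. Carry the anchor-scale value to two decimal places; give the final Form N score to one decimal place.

76.8

Form M → anchor (Sample 1): v = (4.5/8.4)(76 − 71.9) + 16.1 = 18.30
anchor → Form N (Sample 2): y = (10.6/5.3)(18.30 − 18.3) + 76.8 = 76.8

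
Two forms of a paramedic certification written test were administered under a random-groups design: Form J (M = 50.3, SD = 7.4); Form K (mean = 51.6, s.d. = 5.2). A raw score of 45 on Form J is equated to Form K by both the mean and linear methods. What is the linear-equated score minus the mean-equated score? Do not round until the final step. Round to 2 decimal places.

Mean-equated: 45 + (51.6 − 50.3) = 46.30
Linear-equated: (5.2/7.4)(45 − 50.3) + 51.6 = 47.876
Difference = 47.876 − 46.30 = 1.58

1.58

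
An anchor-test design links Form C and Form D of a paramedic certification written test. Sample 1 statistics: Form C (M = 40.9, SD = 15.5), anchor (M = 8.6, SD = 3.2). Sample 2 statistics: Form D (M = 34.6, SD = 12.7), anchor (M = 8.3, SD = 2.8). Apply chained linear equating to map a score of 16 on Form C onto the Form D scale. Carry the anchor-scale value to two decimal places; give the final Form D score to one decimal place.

12.6

Form C → anchor (Sample 1): v = (3.2/15.5)(16 − 40.9) + 8.6 = 3.46
anchor → Form D (Sample 2): y = (12.7/2.8)(3.46 − 8.3) + 34.6 = 12.6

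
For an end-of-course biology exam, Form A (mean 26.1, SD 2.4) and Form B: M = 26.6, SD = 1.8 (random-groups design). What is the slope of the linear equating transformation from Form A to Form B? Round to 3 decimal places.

A = SD_Y / SD_X = 1.8 / 2.4 = 0.750

0.750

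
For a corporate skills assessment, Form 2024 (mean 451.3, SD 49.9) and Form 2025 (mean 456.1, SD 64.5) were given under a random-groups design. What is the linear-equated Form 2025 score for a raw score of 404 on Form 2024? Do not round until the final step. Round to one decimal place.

Linear equating: y = (SD_Y/SD_X)(x − M_X) + M_Y
y = (64.5/49.9)(404 − 451.3) + 456.1
y = 1.292585 × -47.3 + 456.1 = -61.1393 + 456.1 = 395.0

395.0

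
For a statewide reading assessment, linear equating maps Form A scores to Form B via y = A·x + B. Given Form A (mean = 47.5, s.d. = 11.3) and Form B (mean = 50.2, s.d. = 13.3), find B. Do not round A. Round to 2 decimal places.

A = SD_Y / SD_X = 13.3 / 11.3 = 1.176991
B = M_Y − A·M_X = 50.2 − 1.176991 × 47.5 = -5.71

-5.71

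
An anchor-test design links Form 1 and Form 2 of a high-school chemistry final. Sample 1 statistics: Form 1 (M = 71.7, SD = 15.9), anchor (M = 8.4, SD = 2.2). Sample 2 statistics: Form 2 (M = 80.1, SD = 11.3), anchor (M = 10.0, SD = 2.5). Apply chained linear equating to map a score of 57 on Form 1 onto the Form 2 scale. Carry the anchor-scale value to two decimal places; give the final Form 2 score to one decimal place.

Form 1 → anchor (Sample 1): v = (2.2/15.9)(57 − 71.7) + 8.4 = 6.37
anchor → Form 2 (Sample 2): y = (11.3/2.5)(6.37 − 10.0) + 80.1 = 63.7

63.7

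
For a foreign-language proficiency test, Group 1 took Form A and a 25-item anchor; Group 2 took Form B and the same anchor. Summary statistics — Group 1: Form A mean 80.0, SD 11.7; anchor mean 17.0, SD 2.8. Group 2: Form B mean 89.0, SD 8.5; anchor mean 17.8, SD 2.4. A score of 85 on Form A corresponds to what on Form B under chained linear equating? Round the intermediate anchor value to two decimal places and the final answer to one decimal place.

Form A → anchor (Group 1): v = (2.8/11.7)(85 − 80.0) + 17.0 = 18.20
anchor → Form B (Group 2): y = (8.5/2.4)(18.20 − 17.8) + 89.0 = 90.4

90.4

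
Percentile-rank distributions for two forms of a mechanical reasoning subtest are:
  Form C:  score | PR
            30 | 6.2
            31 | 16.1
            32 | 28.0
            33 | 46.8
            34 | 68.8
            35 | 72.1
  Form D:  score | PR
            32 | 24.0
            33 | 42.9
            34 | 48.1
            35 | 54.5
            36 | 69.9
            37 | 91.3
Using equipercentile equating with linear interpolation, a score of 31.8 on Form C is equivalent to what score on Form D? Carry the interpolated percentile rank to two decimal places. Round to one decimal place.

PR of 31.8 on Form C: 16.1 + (31.8 − 31)/(32 − 31) × (28.0 − 16.1) = 25.62
On Form D, PR 25.62 falls between score 32 (PR 24.0) and 33 (PR 42.9).
Interpolate: 32 + (25.62 − 24.0)/(42.9 − 24.0) × (33 − 32) = 32.1

32.1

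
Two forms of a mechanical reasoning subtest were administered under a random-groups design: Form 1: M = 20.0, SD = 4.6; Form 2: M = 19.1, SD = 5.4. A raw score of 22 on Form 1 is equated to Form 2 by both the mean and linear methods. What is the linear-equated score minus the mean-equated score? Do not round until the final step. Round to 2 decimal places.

0.35

Mean-equated: 22 + (19.1 − 20.0) = 21.10
Linear-equated: (5.4/4.6)(22 − 20.0) + 19.1 = 21.448
Difference = 21.448 − 21.10 = 0.35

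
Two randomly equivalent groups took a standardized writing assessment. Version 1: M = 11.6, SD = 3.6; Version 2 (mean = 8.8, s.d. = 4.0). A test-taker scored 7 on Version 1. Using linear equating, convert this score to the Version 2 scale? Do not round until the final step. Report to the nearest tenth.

3.7

Linear equating: y = (SD_Y/SD_X)(x − M_X) + M_Y
y = (4.0/3.6)(7 − 11.6) + 8.8
y = 1.111111 × -4.6 + 8.8 = -5.1111 + 8.8 = 3.7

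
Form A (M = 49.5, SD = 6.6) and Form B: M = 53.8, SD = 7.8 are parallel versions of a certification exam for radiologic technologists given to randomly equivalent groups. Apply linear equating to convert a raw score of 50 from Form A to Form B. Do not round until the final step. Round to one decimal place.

54.4

Linear equating: y = (SD_Y/SD_X)(x − M_X) + M_Y
y = (7.8/6.6)(50 − 49.5) + 53.8
y = 1.181818 × 0.5 + 53.8 = 0.5909 + 53.8 = 54.4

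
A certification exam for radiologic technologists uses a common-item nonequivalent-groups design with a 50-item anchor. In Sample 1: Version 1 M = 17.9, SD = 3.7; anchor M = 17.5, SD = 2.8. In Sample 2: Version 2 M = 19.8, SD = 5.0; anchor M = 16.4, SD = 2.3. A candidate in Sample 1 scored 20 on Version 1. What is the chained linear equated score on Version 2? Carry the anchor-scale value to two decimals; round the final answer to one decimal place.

25.6

Version 1 → anchor (Sample 1): v = (2.8/3.7)(20 − 17.9) + 17.5 = 19.09
anchor → Version 2 (Sample 2): y = (5.0/2.3)(19.09 − 16.4) + 19.8 = 25.6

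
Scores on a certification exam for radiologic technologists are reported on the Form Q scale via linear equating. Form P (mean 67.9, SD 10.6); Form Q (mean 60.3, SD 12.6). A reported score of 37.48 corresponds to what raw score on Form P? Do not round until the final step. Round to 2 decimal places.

Invert y = (SD_Y/SD_X)(x − M_X) + M_Y:
x = (SD_X/SD_Y)(y − M_Y) + M_X = (10.6/12.6)(37.48 − 60.3) + 67.9
x = 0.841270 × -22.820 + 67.9 = 48.70

48.70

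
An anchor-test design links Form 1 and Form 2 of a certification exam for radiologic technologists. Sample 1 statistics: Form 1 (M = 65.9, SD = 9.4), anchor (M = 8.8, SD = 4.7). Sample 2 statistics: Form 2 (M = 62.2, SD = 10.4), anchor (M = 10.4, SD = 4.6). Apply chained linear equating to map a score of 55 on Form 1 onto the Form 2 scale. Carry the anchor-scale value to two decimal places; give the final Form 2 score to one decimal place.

Form 1 → anchor (Sample 1): v = (4.7/9.4)(55 − 65.9) + 8.8 = 3.35
anchor → Form 2 (Sample 2): y = (10.4/4.6)(3.35 − 10.4) + 62.2 = 46.3

46.3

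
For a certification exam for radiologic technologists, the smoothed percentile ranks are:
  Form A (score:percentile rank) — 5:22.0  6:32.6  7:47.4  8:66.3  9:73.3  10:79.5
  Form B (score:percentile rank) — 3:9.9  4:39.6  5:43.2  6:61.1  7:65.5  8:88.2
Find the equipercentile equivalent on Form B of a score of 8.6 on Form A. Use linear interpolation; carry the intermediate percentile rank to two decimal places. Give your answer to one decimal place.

7.2

PR of 8.6 on Form A: 66.3 + (8.6 − 8)/(9 − 8) × (73.3 − 66.3) = 70.50
On Form B, PR 70.50 falls between score 7 (PR 65.5) and 8 (PR 88.2).
Interpolate: 7 + (70.50 − 65.5)/(88.2 − 65.5) × (8 − 7) = 7.2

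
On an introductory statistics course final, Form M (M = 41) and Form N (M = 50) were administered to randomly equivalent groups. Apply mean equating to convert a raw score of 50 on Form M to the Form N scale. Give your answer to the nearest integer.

Mean equating: y = x + (M_Y − M_X) = 50 + (50 − 41) = 59

59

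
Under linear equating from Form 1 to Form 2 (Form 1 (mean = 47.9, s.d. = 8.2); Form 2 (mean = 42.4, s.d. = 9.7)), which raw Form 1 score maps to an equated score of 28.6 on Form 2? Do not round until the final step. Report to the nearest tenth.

36.2

Invert y = (SD_Y/SD_X)(x − M_X) + M_Y:
x = (SD_X/SD_Y)(y − M_Y) + M_X = (8.2/9.7)(28.6 − 42.4) + 47.9
x = 0.845361 × -13.800 + 47.9 = 36.2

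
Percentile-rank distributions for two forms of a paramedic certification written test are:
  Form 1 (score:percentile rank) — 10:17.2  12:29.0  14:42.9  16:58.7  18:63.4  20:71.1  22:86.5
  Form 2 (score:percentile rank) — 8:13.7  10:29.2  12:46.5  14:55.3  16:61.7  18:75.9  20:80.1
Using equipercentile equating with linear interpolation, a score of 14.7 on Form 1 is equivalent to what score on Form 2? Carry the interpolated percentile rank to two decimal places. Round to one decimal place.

12.4

PR of 14.7 on Form 1: 42.9 + (14.7 − 14)/(16 − 14) × (58.7 − 42.9) = 48.43
On Form 2, PR 48.43 falls between score 12 (PR 46.5) and 14 (PR 55.3).
Interpolate: 12 + (48.43 − 46.5)/(55.3 − 46.5) × (14 − 12) = 12.4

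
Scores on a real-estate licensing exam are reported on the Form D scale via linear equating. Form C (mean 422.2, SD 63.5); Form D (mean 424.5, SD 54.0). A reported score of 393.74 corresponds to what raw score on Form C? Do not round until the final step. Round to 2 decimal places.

Invert y = (SD_Y/SD_X)(x − M_X) + M_Y:
x = (SD_X/SD_Y)(y − M_Y) + M_X = (63.5/54.0)(393.74 − 424.5) + 422.2
x = 1.175926 × -30.760 + 422.2 = 386.03

386.03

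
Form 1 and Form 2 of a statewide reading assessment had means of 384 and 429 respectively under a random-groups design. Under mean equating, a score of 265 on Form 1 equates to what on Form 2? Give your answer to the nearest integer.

310

Mean equating: y = x + (M_Y − M_X) = 265 + (429 − 384) = 310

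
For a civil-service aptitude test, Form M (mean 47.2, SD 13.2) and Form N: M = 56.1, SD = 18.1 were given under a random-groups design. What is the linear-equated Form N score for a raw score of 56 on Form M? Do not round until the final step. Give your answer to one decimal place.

68.2

Linear equating: y = (SD_Y/SD_X)(x − M_X) + M_Y
y = (18.1/13.2)(56 − 47.2) + 56.1
y = 1.371212 × 8.8 + 56.1 = 12.0667 + 56.1 = 68.2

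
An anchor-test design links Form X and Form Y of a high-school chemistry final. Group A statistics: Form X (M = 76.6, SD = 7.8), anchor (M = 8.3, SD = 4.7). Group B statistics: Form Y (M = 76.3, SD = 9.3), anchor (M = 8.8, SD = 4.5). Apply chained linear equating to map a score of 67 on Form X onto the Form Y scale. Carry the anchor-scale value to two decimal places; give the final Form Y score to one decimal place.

63.3

Form X → anchor (Group A): v = (4.7/7.8)(67 − 76.6) + 8.3 = 2.52
anchor → Form Y (Group B): y = (9.3/4.5)(2.52 − 8.8) + 76.3 = 63.3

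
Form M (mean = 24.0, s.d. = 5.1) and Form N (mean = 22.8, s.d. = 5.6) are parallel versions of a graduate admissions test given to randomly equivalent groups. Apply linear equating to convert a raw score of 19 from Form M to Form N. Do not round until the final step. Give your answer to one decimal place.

Linear equating: y = (SD_Y/SD_X)(x − M_X) + M_Y
y = (5.6/5.1)(19 − 24.0) + 22.8
y = 1.098039 × -5.0 + 22.8 = -5.4902 + 22.8 = 17.3

17.3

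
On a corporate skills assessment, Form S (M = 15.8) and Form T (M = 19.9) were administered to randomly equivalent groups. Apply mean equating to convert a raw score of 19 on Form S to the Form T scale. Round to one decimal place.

Mean equating: y = x + (M_Y − M_X) = 19 + (19.9 − 15.8) = 23.1

23.1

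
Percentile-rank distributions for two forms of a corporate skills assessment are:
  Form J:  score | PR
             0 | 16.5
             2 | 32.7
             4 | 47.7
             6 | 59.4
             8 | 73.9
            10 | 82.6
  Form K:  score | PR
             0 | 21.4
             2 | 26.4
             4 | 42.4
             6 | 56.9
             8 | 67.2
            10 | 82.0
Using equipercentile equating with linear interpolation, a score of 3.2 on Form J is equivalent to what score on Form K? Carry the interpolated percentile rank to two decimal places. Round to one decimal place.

3.9

PR of 3.2 on Form J: 32.7 + (3.2 − 2)/(4 − 2) × (47.7 − 32.7) = 41.70
On Form K, PR 41.70 falls between score 2 (PR 26.4) and 4 (PR 42.4).
Interpolate: 2 + (41.70 − 26.4)/(42.4 − 26.4) × (4 − 2) = 3.9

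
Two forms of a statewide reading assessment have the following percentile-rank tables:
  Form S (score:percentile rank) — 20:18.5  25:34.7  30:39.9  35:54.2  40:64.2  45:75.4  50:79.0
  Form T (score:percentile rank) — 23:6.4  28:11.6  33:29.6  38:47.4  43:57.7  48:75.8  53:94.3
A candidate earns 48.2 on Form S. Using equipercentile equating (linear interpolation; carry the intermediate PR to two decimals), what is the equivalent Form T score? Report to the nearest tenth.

PR of 48.2 on Form S: 75.4 + (48.2 − 45)/(50 − 45) × (79.0 − 75.4) = 77.70
On Form T, PR 77.70 falls between score 48 (PR 75.8) and 53 (PR 94.3).
Interpolate: 48 + (77.70 − 75.8)/(94.3 − 75.8) × (53 − 48) = 48.5

48.5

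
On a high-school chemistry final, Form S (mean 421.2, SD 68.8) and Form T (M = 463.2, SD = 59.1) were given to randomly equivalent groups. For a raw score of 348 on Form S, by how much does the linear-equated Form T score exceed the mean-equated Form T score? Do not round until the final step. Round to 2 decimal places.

10.32

Mean-equated: 348 + (463.2 − 421.2) = 390.00
Linear-equated: (59.1/68.8)(348 − 421.2) + 463.2 = 400.320
Difference = 400.320 − 390.00 = 10.32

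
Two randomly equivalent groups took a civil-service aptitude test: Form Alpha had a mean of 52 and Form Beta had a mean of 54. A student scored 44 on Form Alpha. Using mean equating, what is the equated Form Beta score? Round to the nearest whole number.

46

Mean equating: y = x + (M_Y − M_X) = 44 + (54 − 52) = 46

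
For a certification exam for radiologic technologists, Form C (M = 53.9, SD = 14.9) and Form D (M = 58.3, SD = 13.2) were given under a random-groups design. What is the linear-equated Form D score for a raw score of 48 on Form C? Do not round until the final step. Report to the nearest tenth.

Linear equating: y = (SD_Y/SD_X)(x − M_X) + M_Y
y = (13.2/14.9)(48 − 53.9) + 58.3
y = 0.885906 × -5.9 + 58.3 = -5.2268 + 58.3 = 53.1

53.1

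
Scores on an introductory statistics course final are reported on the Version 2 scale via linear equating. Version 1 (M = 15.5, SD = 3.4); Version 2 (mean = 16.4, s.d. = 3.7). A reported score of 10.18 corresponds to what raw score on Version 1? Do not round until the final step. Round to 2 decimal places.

Invert y = (SD_Y/SD_X)(x − M_X) + M_Y:
x = (SD_X/SD_Y)(y − M_Y) + M_X = (3.4/3.7)(10.18 − 16.4) + 15.5
x = 0.918919 × -6.220 + 15.5 = 9.78

9.78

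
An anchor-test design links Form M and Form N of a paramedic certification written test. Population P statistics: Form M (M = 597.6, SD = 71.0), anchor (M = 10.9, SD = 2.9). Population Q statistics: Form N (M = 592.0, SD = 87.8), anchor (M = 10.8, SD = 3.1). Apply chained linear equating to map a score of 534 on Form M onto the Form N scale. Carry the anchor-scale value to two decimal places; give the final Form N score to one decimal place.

Form M → anchor (Population P): v = (2.9/71.0)(534 − 597.6) + 10.9 = 8.30
anchor → Form N (Population Q): y = (87.8/3.1)(8.30 − 10.8) + 592.0 = 521.2

521.2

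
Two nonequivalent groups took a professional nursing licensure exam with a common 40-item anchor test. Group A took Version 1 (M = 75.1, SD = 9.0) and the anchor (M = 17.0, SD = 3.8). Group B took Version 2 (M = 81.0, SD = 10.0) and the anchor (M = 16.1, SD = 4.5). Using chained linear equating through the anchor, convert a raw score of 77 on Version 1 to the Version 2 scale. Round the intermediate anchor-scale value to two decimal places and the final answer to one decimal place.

84.8

Version 1 → anchor (Group A): v = (3.8/9.0)(77 − 75.1) + 17.0 = 17.80
anchor → Version 2 (Group B): y = (10.0/4.5)(17.80 − 16.1) + 81.0 = 84.8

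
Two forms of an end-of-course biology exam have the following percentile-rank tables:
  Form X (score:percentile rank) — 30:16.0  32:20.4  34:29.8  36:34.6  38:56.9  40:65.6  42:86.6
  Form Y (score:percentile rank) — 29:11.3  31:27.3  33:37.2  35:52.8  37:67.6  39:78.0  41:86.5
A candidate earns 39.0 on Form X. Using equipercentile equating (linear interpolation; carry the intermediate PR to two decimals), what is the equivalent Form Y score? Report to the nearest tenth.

PR of 39.0 on Form X: 56.9 + (39.0 − 38)/(40 − 38) × (65.6 − 56.9) = 61.25
On Form Y, PR 61.25 falls between score 35 (PR 52.8) and 37 (PR 67.6).
Interpolate: 35 + (61.25 − 52.8)/(67.6 − 52.8) × (37 − 35) = 36.1

36.1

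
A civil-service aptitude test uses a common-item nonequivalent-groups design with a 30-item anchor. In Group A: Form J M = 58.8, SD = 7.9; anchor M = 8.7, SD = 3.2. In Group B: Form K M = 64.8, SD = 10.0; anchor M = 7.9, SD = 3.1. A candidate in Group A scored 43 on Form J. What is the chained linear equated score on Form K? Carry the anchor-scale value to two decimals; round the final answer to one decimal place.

46.7

Form J → anchor (Group A): v = (3.2/7.9)(43 − 58.8) + 8.7 = 2.30
anchor → Form K (Group B): y = (10.0/3.1)(2.30 − 7.9) + 64.8 = 46.7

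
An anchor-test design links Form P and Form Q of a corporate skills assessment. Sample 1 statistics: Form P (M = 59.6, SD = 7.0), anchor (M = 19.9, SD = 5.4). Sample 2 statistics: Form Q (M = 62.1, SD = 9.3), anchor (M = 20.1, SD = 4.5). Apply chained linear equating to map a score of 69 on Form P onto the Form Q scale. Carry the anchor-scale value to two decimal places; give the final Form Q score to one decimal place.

76.7

Form P → anchor (Sample 1): v = (5.4/7.0)(69 − 59.6) + 19.9 = 27.15
anchor → Form Q (Sample 2): y = (9.3/4.5)(27.15 − 20.1) + 62.1 = 76.7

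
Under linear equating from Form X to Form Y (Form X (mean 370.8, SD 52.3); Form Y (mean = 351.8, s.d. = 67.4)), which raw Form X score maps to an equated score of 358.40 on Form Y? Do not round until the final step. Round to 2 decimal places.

375.92

Invert y = (SD_Y/SD_X)(x − M_X) + M_Y:
x = (SD_X/SD_Y)(y − M_Y) + M_X = (52.3/67.4)(358.40 − 351.8) + 370.8
x = 0.775964 × 6.600 + 370.8 = 375.92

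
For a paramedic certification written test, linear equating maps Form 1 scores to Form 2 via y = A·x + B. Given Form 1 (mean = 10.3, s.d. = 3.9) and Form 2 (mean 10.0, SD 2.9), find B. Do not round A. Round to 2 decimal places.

A = SD_Y / SD_X = 2.9 / 3.9 = 0.743590
B = M_Y − A·M_X = 10.0 − 0.743590 × 10.3 = 2.34

2.34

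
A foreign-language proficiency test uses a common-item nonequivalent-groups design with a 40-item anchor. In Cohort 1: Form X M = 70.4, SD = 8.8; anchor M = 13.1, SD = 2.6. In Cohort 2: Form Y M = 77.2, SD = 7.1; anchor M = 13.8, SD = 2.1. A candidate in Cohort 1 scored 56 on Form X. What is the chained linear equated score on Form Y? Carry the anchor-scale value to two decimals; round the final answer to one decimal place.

Form X → anchor (Cohort 1): v = (2.6/8.8)(56 − 70.4) + 13.1 = 8.85
anchor → Form Y (Cohort 2): y = (7.1/2.1)(8.85 − 13.8) + 77.2 = 60.5

60.5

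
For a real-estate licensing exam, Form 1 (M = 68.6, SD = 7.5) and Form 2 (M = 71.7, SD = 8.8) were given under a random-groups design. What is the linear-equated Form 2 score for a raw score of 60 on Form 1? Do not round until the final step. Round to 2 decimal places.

Linear equating: y = (SD_Y/SD_X)(x − M_X) + M_Y
y = (8.8/7.5)(60 − 68.6) + 71.7
y = 1.173333 × -8.6 + 71.7 = -10.0907 + 71.7 = 61.61

61.61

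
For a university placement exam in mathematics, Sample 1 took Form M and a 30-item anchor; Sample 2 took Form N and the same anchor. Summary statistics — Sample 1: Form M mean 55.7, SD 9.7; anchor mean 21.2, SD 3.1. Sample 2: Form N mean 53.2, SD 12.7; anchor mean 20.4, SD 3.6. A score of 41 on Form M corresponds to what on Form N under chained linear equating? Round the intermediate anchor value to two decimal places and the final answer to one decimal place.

39.4

Form M → anchor (Sample 1): v = (3.1/9.7)(41 − 55.7) + 21.2 = 16.50
anchor → Form N (Sample 2): y = (12.7/3.6)(16.50 − 20.4) + 53.2 = 39.4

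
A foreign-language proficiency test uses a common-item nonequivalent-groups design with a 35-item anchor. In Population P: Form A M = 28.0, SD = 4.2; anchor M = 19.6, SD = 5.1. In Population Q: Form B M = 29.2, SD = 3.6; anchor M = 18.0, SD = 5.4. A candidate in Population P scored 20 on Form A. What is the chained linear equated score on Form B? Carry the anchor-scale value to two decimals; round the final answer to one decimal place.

23.8

Form A → anchor (Population P): v = (5.1/4.2)(20 − 28.0) + 19.6 = 9.89
anchor → Form B (Population Q): y = (3.6/5.4)(9.89 − 18.0) + 29.2 = 23.8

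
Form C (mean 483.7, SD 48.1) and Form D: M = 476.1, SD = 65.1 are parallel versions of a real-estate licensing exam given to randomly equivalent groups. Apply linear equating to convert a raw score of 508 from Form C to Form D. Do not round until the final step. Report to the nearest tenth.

509.0

Linear equating: y = (SD_Y/SD_X)(x − M_X) + M_Y
y = (65.1/48.1)(508 − 483.7) + 476.1
y = 1.353430 × 24.3 + 476.1 = 32.8884 + 476.1 = 509.0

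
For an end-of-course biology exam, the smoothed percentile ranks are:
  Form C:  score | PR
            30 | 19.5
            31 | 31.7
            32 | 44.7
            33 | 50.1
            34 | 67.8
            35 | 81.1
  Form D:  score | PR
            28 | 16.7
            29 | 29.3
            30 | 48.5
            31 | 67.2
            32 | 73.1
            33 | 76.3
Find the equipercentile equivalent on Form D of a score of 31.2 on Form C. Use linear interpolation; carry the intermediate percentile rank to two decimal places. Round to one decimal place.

29.3

PR of 31.2 on Form C: 31.7 + (31.2 − 31)/(32 − 31) × (44.7 − 31.7) = 34.30
On Form D, PR 34.30 falls between score 29 (PR 29.3) and 30 (PR 48.5).
Interpolate: 29 + (34.30 − 29.3)/(48.5 − 29.3) × (30 − 29) = 29.3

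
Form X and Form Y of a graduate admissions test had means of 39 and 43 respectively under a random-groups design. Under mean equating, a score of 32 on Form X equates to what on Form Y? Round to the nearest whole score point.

36

Mean equating: y = x + (M_Y − M_X) = 32 + (43 − 39) = 36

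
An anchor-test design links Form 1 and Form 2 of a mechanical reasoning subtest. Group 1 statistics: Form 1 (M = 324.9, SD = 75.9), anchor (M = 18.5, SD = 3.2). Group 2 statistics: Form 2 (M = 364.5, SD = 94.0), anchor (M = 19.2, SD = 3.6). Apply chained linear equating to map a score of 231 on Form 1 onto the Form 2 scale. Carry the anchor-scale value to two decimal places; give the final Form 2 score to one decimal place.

Form 1 → anchor (Group 1): v = (3.2/75.9)(231 − 324.9) + 18.5 = 14.54
anchor → Form 2 (Group 2): y = (94.0/3.6)(14.54 − 19.2) + 364.5 = 242.8

242.8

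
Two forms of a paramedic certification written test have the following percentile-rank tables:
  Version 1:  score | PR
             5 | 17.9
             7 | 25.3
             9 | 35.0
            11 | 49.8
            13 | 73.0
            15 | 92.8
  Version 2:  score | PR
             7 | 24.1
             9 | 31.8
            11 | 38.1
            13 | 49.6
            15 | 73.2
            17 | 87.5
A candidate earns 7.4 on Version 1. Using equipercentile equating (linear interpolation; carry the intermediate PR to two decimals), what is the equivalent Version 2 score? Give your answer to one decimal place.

7.8

PR of 7.4 on Version 1: 25.3 + (7.4 − 7)/(9 − 7) × (35.0 − 25.3) = 27.24
On Version 2, PR 27.24 falls between score 7 (PR 24.1) and 9 (PR 31.8).
Interpolate: 7 + (27.24 − 24.1)/(31.8 − 24.1) × (9 − 7) = 7.8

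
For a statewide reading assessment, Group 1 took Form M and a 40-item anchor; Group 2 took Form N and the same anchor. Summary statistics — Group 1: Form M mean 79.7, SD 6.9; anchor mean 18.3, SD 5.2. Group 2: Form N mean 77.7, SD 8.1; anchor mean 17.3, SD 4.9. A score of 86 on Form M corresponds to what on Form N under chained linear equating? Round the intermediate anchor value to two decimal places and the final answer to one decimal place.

87.2

Form M → anchor (Group 1): v = (5.2/6.9)(86 − 79.7) + 18.3 = 23.05
anchor → Form N (Group 2): y = (8.1/4.9)(23.05 − 17.3) + 77.7 = 87.2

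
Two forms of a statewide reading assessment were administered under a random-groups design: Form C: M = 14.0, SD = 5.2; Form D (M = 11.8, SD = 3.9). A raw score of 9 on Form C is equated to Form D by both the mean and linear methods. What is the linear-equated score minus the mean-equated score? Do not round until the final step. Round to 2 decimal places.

Mean-equated: 9 + (11.8 − 14.0) = 6.80
Linear-equated: (3.9/5.2)(9 − 14.0) + 11.8 = 8.050
Difference = 8.050 − 6.80 = 1.25

1.25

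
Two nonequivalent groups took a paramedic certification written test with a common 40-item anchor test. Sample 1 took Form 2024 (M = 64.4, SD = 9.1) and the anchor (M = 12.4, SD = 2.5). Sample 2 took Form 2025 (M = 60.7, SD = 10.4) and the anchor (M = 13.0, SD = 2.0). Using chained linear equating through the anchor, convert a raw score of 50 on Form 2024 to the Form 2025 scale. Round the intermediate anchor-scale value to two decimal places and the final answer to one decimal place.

37.0

Form 2024 → anchor (Sample 1): v = (2.5/9.1)(50 − 64.4) + 12.4 = 8.44
anchor → Form 2025 (Sample 2): y = (10.4/2.0)(8.44 − 13.0) + 60.7 = 37.0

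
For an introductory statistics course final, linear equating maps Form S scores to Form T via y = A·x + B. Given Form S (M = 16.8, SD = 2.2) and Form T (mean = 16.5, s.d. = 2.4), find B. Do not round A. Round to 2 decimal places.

A = SD_Y / SD_X = 2.4 / 2.2 = 1.090909
B = M_Y − A·M_X = 16.5 − 1.090909 × 16.8 = -1.83

-1.83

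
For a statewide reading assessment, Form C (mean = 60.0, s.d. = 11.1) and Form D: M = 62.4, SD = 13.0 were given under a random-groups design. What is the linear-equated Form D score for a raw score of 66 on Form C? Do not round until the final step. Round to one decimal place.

Linear equating: y = (SD_Y/SD_X)(x − M_X) + M_Y
y = (13.0/11.1)(66 − 60.0) + 62.4
y = 1.171171 × 6.0 + 62.4 = 7.0270 + 62.4 = 69.4

69.4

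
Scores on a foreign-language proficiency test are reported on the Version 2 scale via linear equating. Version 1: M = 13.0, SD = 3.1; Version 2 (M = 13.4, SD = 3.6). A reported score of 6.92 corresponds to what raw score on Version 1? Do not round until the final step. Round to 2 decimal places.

7.42

Invert y = (SD_Y/SD_X)(x − M_X) + M_Y:
x = (SD_X/SD_Y)(y − M_Y) + M_X = (3.1/3.6)(6.92 − 13.4) + 13.0
x = 0.861111 × -6.480 + 13.0 = 7.42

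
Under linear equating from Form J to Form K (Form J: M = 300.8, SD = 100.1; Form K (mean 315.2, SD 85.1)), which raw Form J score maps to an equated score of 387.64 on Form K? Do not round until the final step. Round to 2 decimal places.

Invert y = (SD_Y/SD_X)(x − M_X) + M_Y:
x = (SD_X/SD_Y)(y − M_Y) + M_X = (100.1/85.1)(387.64 − 315.2) + 300.8
x = 1.176263 × 72.440 + 300.8 = 386.01

386.01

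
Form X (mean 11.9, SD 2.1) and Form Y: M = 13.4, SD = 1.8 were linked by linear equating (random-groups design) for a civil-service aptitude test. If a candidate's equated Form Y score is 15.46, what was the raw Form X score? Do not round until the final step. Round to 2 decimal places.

14.30

Invert y = (SD_Y/SD_X)(x − M_X) + M_Y:
x = (SD_X/SD_Y)(y − M_Y) + M_X = (2.1/1.8)(15.46 − 13.4) + 11.9
x = 1.166667 × 2.060 + 11.9 = 14.30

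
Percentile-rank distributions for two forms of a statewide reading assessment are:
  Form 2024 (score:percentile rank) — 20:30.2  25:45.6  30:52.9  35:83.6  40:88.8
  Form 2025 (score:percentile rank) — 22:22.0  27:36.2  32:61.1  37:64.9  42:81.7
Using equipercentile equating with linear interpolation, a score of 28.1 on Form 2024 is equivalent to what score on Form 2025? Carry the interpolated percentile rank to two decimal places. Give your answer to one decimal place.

29.8

PR of 28.1 on Form 2024: 45.6 + (28.1 − 25)/(30 − 25) × (52.9 − 45.6) = 50.13
On Form 2025, PR 50.13 falls between score 27 (PR 36.2) and 32 (PR 61.1).
Interpolate: 27 + (50.13 − 36.2)/(61.1 − 36.2) × (32 − 27) = 29.8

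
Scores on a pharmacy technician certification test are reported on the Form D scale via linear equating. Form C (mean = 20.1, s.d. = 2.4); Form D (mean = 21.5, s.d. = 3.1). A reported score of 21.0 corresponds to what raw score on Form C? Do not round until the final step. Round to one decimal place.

19.7

Invert y = (SD_Y/SD_X)(x − M_X) + M_Y:
x = (SD_X/SD_Y)(y − M_Y) + M_X = (2.4/3.1)(21.0 − 21.5) + 20.1
x = 0.774194 × -0.500 + 20.1 = 19.7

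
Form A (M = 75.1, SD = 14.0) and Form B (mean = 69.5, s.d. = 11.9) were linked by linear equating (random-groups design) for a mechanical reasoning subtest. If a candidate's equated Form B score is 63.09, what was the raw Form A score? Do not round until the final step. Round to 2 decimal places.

Invert y = (SD_Y/SD_X)(x − M_X) + M_Y:
x = (SD_X/SD_Y)(y − M_Y) + M_X = (14.0/11.9)(63.09 − 69.5) + 75.1
x = 1.176471 × -6.410 + 75.1 = 67.56

67.56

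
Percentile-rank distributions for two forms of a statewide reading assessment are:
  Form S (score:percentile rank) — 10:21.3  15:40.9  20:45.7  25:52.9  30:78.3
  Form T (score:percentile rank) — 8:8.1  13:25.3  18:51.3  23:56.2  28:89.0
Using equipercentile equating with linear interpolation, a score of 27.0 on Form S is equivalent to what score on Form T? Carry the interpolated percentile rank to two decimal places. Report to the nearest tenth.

24.0

PR of 27.0 on Form S: 52.9 + (27.0 − 25)/(30 − 25) × (78.3 − 52.9) = 63.06
On Form T, PR 63.06 falls between score 23 (PR 56.2) and 28 (PR 89.0).
Interpolate: 23 + (63.06 − 56.2)/(89.0 − 56.2) × (28 − 23) = 24.0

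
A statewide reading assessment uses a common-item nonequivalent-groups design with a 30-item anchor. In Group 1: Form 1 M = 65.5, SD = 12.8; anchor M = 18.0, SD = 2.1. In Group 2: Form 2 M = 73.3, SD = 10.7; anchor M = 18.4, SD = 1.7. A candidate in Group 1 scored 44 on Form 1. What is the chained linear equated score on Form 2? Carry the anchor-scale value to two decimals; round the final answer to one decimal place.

48.6

Form 1 → anchor (Group 1): v = (2.1/12.8)(44 − 65.5) + 18.0 = 14.47
anchor → Form 2 (Group 2): y = (10.7/1.7)(14.47 − 18.4) + 73.3 = 48.6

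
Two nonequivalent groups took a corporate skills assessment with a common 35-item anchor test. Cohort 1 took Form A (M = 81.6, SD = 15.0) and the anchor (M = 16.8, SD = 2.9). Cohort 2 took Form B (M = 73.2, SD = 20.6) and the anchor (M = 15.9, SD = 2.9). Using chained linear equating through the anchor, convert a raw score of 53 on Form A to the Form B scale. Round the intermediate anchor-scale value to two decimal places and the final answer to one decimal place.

Form A → anchor (Cohort 1): v = (2.9/15.0)(53 − 81.6) + 16.8 = 11.27
anchor → Form B (Cohort 2): y = (20.6/2.9)(11.27 − 15.9) + 73.2 = 40.3

40.3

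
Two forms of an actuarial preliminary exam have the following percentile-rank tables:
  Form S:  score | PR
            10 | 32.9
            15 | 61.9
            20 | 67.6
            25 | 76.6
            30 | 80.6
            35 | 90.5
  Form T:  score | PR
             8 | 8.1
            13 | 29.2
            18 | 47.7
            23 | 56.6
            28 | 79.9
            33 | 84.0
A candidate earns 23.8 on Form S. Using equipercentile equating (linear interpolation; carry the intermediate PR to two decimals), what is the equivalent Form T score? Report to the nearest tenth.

PR of 23.8 on Form S: 67.6 + (23.8 − 20)/(25 − 20) × (76.6 − 67.6) = 74.44
On Form T, PR 74.44 falls between score 23 (PR 56.6) and 28 (PR 79.9).
Interpolate: 23 + (74.44 − 56.6)/(79.9 − 56.6) × (28 − 23) = 26.8

26.8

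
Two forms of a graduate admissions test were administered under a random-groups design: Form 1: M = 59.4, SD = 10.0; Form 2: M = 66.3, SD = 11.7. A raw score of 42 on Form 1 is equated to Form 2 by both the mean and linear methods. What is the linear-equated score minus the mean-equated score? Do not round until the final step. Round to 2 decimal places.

-2.96

Mean-equated: 42 + (66.3 − 59.4) = 48.90
Linear-equated: (11.7/10.0)(42 − 59.4) + 66.3 = 45.942
Difference = 45.942 − 48.90 = -2.96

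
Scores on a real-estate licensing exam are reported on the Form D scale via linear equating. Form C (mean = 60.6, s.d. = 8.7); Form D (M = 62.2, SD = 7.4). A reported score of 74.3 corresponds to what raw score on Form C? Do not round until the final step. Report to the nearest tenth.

74.8

Invert y = (SD_Y/SD_X)(x − M_X) + M_Y:
x = (SD_X/SD_Y)(y − M_Y) + M_X = (8.7/7.4)(74.3 − 62.2) + 60.6
x = 1.175676 × 12.100 + 60.6 = 74.8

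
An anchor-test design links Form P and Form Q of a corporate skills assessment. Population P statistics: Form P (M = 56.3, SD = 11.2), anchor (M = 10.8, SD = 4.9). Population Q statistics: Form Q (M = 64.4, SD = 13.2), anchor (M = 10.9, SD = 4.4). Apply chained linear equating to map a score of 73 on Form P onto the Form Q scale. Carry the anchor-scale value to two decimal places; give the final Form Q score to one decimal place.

86.0

Form P → anchor (Population P): v = (4.9/11.2)(73 − 56.3) + 10.8 = 18.11
anchor → Form Q (Population Q): y = (13.2/4.4)(18.11 − 10.9) + 64.4 = 86.0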